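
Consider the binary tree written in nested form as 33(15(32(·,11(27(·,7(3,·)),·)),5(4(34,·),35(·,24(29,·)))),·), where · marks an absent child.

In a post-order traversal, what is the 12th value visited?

Post-order visits the left subtree, then the right subtree, then the node.
At 33: go left to 15.
  At 15: go left to 32.
    At 32: no left child.
    At 32: go right to 11.
      At 11: go left to 27.
        At 27: no left child.
        At 27: go right to 7.
          At 7: go left to 3.
            3 is a leaf — visit 3.
          At 7: no right child.
          Visit 7.
        Visit 27.
      At 11: no right child.
      Visit 11.
    Visit 32.
  At 15: go right to 5.
    At 5: go left to 4.
      At 4: go left to 34.
        34 is a leaf — visit 34.
      At 4: no right child.
      Visit 4.
    At 5: go right to 35.
      At 35: no left child.
      At 35: go right to 24.
        At 24: go left to 29.
          29 is a leaf — visit 29.
        At 24: no right child.
        Visit 24.
      Visit 35.
    Visit 5.
  Visit 15.
At 33: no right child.
Visit 33.
Full post-order sequence: 3, 7, 27, 11, 32, 34, 4, 29, 24, 35, 5, 15, 33.

15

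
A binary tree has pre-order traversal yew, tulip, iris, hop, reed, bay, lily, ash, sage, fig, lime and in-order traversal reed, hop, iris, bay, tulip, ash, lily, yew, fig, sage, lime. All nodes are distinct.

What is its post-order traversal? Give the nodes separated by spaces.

The first element of pre-order is the root; it splits in-order into left and right subtrees.
Root yew: left subtree has 7 nodes {reed, hop, iris, bay, tulip, ash, lily}, right has 3 {fig, sage, lime}.
  Root tulip: left subtree has 4 nodes {reed, hop, iris, bay}, right has 2 {ash, lily}.
    Root iris: left subtree has 2 nodes {reed, hop}, right has 1 {bay}.
      Root hop: left subtree has 1 node {reed}, right has 0 { }.
    Root lily: left subtree has 1 node {ash}, right has 0 { }.
  Root sage: left subtree has 1 node {fig}, right has 1 {lime}.

reed hop bay iris ash lily tulip fig lime sage yew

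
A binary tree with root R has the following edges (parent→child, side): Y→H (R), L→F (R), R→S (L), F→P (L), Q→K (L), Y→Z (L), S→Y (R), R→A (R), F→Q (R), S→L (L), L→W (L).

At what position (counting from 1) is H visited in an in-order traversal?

In-order visits the left subtree, then the node, then the right subtree.
At R: go left to S.
  At S: go left to L.
    At L: go left to W.
      W is a leaf — visit W.
    Visit L.
    At L: go right to F.
      At F: go left to P.
        P is a leaf — visit P.
      Visit F.
      At F: go right to Q.
        At Q: go left to K.
          K is a leaf — visit K.
        Visit Q.
        At Q: no right child.
  Visit S.
  At S: go right to Y.
    At Y: go left to Z.
      Z is a leaf — visit Z.
    Visit Y.
    At Y: go right to H.
      H is a leaf — visit H.
Visit R.
At R: go right to A.
  A is a leaf — visit A.
Full in-order sequence: W, L, P, F, K, Q, S, Z, Y, H, R, A.

10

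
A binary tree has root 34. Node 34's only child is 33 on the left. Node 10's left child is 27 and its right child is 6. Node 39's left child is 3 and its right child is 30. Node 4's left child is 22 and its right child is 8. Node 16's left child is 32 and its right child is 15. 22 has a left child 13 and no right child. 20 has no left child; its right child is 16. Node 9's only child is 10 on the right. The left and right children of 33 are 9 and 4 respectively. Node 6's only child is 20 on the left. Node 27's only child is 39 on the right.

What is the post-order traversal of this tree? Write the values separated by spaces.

3 30 39 27 32 15 16 20 6 10 9 13 22 8 4 33 34

Post-order visits the left subtree, then the right subtree, then the node.
At 34: go left to 33.
  At 33: go left to 9.
    At 9: no left child.
    At 9: go right to 10.
      At 10: go left to 27.
        At 27: no left child.
        At 27: go right to 39.
          At 39: go left to 3.
            3 is a leaf — visit 3.
          At 39: go right to 30.
            30 is a leaf — visit 30.
          Visit 39.
        Visit 27.
      At 10: go right to 6.
        At 6: go left to 20.
          At 20: no left child.
          At 20: go right to 16.
            At 16: go left to 32.
              32 is a leaf — visit 32.
            At 16: go right to 15.
              15 is a leaf — visit 15.
            Visit 16.
          Visit 20.
        At 6: no right child.
        Visit 6.
      Visit 10.
    Visit 9.
  At 33: go right to 4.
    At 4: go left to 22.
      At 22: go left to 13.
        13 is a leaf — visit 13.
      At 22: no right child.
      Visit 22.
    At 4: go right to 8.
      8 is a leaf — visit 8.
    Visit 4.
  Visit 33.
At 34: no right child.
Visit 34.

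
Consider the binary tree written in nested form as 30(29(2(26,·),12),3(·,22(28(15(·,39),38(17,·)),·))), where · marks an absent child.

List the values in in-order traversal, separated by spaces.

26 2 29 12 30 3 15 39 28 17 38 22

In-order visits the left subtree, then the node, then the right subtree.
At 30: go left to 29.
  At 29: go left to 2.
    At 2: go left to 26.
      26 is a leaf — visit 26.
    Visit 2.
    At 2: no right child.
  Visit 29.
  At 29: go right to 12.
    12 is a leaf — visit 12.
Visit 30.
At 30: go right to 3.
  At 3: no left child.
  Visit 3.
  At 3: go right to 22.
    At 22: go left to 28.
      At 28: go left to 15.
        At 15: no left child.
        Visit 15.
        At 15: go right to 39.
          39 is a leaf — visit 39.
      Visit 28.
      At 28: go right to 38.
        At 38: go left to 17.
          17 is a leaf — visit 17.
        Visit 38.
        At 38: no right child.
    Visit 22.
    At 22: no right child.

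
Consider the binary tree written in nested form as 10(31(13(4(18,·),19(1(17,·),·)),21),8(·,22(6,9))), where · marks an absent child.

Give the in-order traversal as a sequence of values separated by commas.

In-order visits the left subtree, then the node, then the right subtree.
At 10: go left to 31.
  At 31: go left to 13.
    At 13: go left to 4.
      At 4: go left to 18.
        18 is a leaf — visit 18.
      Visit 4.
      At 4: no right child.
    Visit 13.
    At 13: go right to 19.
      At 19: go left to 1.
        At 1: go left to 17.
          17 is a leaf — visit 17.
        Visit 1.
        At 1: no right child.
      Visit 19.
      At 19: no right child.
  Visit 31.
  At 31: go right to 21.
    21 is a leaf — visit 21.
Visit 10.
At 10: go right to 8.
  At 8: no left child.
  Visit 8.
  At 8: go right to 22.
    At 22: go left to 6.
      6 is a leaf — visit 6.
    Visit 22.
    At 22: go right to 9.
      9 is a leaf — visit 9.

18, 4, 13, 17, 1, 19, 31, 21, 10, 8, 6, 22, 9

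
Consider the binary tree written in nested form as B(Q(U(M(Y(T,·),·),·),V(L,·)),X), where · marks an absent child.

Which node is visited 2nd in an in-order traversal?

In-order visits the left subtree, then the node, then the right subtree.
At B: go left to Q.
  At Q: go left to U.
    At U: go left to M.
      At M: go left to Y.
        At Y: go left to T.
          T is a leaf — visit T.
        Visit Y.
        At Y: no right child.
      Visit M.
      At M: no right child.
    Visit U.
    At U: no right child.
  Visit Q.
  At Q: go right to V.
    At V: go left to L.
      L is a leaf — visit L.
    Visit V.
    At V: no right child.
Visit B.
At B: go right to X.
  X is a leaf — visit X.
Full in-order sequence: T, Y, M, U, Q, L, V, B, X.

Y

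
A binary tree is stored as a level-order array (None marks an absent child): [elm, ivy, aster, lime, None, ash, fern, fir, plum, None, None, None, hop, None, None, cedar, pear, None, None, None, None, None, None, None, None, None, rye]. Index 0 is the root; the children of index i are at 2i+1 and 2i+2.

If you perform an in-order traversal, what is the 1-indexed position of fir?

2

In-order visits the left subtree, then the node, then the right subtree.
At elm: go left to ivy.
  At ivy: go left to lime.
    At lime: go left to fir.
      At fir: go left to cedar.
        cedar is a leaf — visit cedar.
      Visit fir.
      At fir: go right to pear.
        pear is a leaf — visit pear.
    Visit lime.
    At lime: go right to plum.
      plum is a leaf — visit plum.
  Visit ivy.
  At ivy: no right child.
Visit elm.
At elm: go right to aster.
  At aster: go left to ash.
    At ash: no left child.
    Visit ash.
    At ash: go right to hop.
      At hop: no left child.
      Visit hop.
      At hop: go right to rye.
        rye is a leaf — visit rye.
  Visit aster.
  At aster: go right to fern.
    fern is a leaf — visit fern.
Full in-order sequence: cedar, fir, pear, lime, plum, ivy, elm, ash, hop, rye, aster, fern.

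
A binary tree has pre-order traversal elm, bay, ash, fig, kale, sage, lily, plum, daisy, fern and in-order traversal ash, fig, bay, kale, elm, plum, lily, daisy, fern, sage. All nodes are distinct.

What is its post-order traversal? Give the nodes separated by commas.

The first element of pre-order is the root; it splits in-order into left and right subtrees.
Root elm: left subtree has 4 nodes {ash, fig, bay, kale}, right has 5 {plum, lily, daisy, fern, sage}.
  Root bay: left subtree has 2 nodes {ash, fig}, right has 1 {kale}.
    Root ash: left subtree has 0 nodes { }, right has 1 {fig}.
  Root sage: left subtree has 4 nodes {plum, lily, daisy, fern}, right has 0 { }.
    Root lily: left subtree has 1 node {plum}, right has 2 {daisy, fern}.
      Root daisy: left subtree has 0 nodes { }, right has 1 {fern}.

fig, ash, kale, bay, plum, fern, daisy, lily, sage, elm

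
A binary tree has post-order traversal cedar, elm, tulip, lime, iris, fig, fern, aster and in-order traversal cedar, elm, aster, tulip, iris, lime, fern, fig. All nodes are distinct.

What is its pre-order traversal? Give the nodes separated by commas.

The last element of post-order is the root; it splits in-order into left and right subtrees.
Root aster: left subtree has 2 nodes {cedar, elm}, right has 5 {tulip, iris, lime, fern, fig}.
  Root elm: left subtree has 1 node {cedar}, right has 0 { }.
  Root fern: left subtree has 3 nodes {tulip, iris, lime}, right has 1 {fig}.
    Root iris: left subtree has 1 node {tulip}, right has 1 {lime}.

aster, elm, cedar, fern, iris, tulip, lime, fig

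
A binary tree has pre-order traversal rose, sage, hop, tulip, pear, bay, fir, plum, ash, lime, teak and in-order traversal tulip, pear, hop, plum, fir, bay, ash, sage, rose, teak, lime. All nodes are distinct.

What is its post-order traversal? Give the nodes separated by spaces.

The first element of pre-order is the root; it splits in-order into left and right subtrees.
Root rose: left subtree has 8 nodes {tulip, pear, hop, plum, fir, bay, ash, sage}, right has 2 {teak, lime}.
  Root sage: left subtree has 7 nodes {tulip, pear, hop, plum, fir, bay, ash}, right has 0 { }.
    Root hop: left subtree has 2 nodes {tulip, pear}, right has 4 {plum, fir, bay, ash}.
      Root tulip: left subtree has 0 nodes { }, right has 1 {pear}.
      Root bay: left subtree has 2 nodes {plum, fir}, right has 1 {ash}.
        Root fir: left subtree has 1 node {plum}, right has 0 { }.
  Root lime: left subtree has 1 node {teak}, right has 0 { }.

pear tulip plum fir ash bay hop sage teak lime rose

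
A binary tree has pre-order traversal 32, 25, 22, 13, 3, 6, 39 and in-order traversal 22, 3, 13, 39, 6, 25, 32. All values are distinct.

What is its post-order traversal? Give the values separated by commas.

The first element of pre-order is the root; it splits in-order into left and right subtrees.
Root 32: left subtree has 6 nodes {22, 3, 13, 39, 6, 25}, right has 0 { }.
  Root 25: left subtree has 5 nodes {22, 3, 13, 39, 6}, right has 0 { }.
    Root 22: left subtree has 0 nodes { }, right has 4 {3, 13, 39, 6}.
      Root 13: left subtree has 1 node {3}, right has 2 {39, 6}.
        Root 6: left subtree has 1 node {39}, right has 0 { }.

3, 39, 6, 13, 22, 25, 32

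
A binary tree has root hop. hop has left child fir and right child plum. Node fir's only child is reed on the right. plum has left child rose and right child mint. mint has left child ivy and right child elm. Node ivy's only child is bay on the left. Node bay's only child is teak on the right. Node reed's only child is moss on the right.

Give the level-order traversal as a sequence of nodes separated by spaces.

hop fir plum reed rose mint moss ivy elm bay teak

Level-order visits nodes level by level from the root, left to right within each level.
Level 0: hop
Level 1: fir, plum
Level 2: reed, rose, mint
Level 3: moss, ivy, elm
Level 4: bay
Level 5: teak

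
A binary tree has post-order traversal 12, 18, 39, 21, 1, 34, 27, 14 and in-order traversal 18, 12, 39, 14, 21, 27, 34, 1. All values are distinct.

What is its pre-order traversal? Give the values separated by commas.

14, 39, 18, 12, 27, 21, 34, 1

The last element of post-order is the root; it splits in-order into left and right subtrees.
Root 14: left subtree has 3 nodes {18, 12, 39}, right has 4 {21, 27, 34, 1}.
  Root 39: left subtree has 2 nodes {18, 12}, right has 0 { }.
    Root 18: left subtree has 0 nodes { }, right has 1 {12}.
  Root 27: left subtree has 1 node {21}, right has 2 {34, 1}.
    Root 34: left subtree has 0 nodes { }, right has 1 {1}.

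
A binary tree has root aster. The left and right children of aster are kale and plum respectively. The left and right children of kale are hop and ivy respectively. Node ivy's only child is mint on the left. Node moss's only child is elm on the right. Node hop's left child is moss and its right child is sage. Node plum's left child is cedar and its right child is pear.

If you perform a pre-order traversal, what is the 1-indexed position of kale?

2

Pre-order visits the node, then its left subtree, then its right subtree.
Visit aster.
At aster: go left to kale.
  Visit kale.
  At kale: go left to hop.
    Visit hop.
    At hop: go left to moss.
      Visit moss.
      At moss: no left child.
      At moss: go right to elm.
        elm is a leaf — visit elm.
    At hop: go right to sage.
      sage is a leaf — visit sage.
  At kale: go right to ivy.
    Visit ivy.
    At ivy: go left to mint.
      mint is a leaf — visit mint.
    At ivy: no right child.
At aster: go right to plum.
  Visit plum.
  At plum: go left to cedar.
    cedar is a leaf — visit cedar.
  At plum: go right to pear.
    pear is a leaf — visit pear.
Full pre-order sequence: aster, kale, hop, moss, elm, sage, ivy, mint, plum, cedar, pear.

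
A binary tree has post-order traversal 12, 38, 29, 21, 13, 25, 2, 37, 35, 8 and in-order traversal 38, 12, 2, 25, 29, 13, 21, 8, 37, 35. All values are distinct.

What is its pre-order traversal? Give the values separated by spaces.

The last element of post-order is the root; it splits in-order into left and right subtrees.
Root 8: left subtree has 7 nodes {38, 12, 2, 25, 29, 13, 21}, right has 2 {37, 35}.
  Root 2: left subtree has 2 nodes {38, 12}, right has 4 {25, 29, 13, 21}.
    Root 38: left subtree has 0 nodes { }, right has 1 {12}.
    Root 25: left subtree has 0 nodes { }, right has 3 {29, 13, 21}.
      Root 13: left subtree has 1 node {29}, right has 1 {21}.
  Root 35: left subtree has 1 node {37}, right has 0 { }.

8 2 38 12 25 13 29 21 35 37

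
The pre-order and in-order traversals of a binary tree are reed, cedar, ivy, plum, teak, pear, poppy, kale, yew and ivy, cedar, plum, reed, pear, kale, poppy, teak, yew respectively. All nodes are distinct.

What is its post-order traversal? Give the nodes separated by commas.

The first element of pre-order is the root; it splits in-order into left and right subtrees.
Root reed: left subtree has 3 nodes {ivy, cedar, plum}, right has 5 {pear, kale, poppy, teak, yew}.
  Root cedar: left subtree has 1 node {ivy}, right has 1 {plum}.
  Root teak: left subtree has 3 nodes {pear, kale, poppy}, right has 1 {yew}.
    Root pear: left subtree has 0 nodes { }, right has 2 {kale, poppy}.
      Root poppy: left subtree has 1 node {kale}, right has 0 { }.

ivy, plum, cedar, kale, poppy, pear, yew, teak, reed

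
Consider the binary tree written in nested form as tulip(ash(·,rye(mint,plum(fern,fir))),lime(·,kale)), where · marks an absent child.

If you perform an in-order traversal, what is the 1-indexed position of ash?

In-order visits the left subtree, then the node, then the right subtree.
At tulip: go left to ash.
  At ash: no left child.
  Visit ash.
  At ash: go right to rye.
    At rye: go left to mint.
      mint is a leaf — visit mint.
    Visit rye.
    At rye: go right to plum.
      At plum: go left to fern.
        fern is a leaf — visit fern.
      Visit plum.
      At plum: go right to fir.
        fir is a leaf — visit fir.
Visit tulip.
At tulip: go right to lime.
  At lime: no left child.
  Visit lime.
  At lime: go right to kale.
    kale is a leaf — visit kale.
Full in-order sequence: ash, mint, rye, fern, plum, fir, tulip, lime, kale.

1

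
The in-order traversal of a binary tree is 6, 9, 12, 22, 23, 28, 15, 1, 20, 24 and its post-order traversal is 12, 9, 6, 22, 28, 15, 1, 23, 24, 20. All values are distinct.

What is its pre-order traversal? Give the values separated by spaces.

20 23 22 6 9 12 1 15 28 24

The last element of post-order is the root; it splits in-order into left and right subtrees.
Root 20: left subtree has 8 nodes {6, 9, 12, 22, 23, 28, 15, 1}, right has 1 {24}.
  Root 23: left subtree has 4 nodes {6, 9, 12, 22}, right has 3 {28, 15, 1}.
    Root 22: left subtree has 3 nodes {6, 9, 12}, right has 0 { }.
      Root 6: left subtree has 0 nodes { }, right has 2 {9, 12}.
        Root 9: left subtree has 0 nodes { }, right has 1 {12}.
    Root 1: left subtree has 2 nodes {28, 15}, right has 0 { }.
      Root 15: left subtree has 1 node {28}, right has 0 { }.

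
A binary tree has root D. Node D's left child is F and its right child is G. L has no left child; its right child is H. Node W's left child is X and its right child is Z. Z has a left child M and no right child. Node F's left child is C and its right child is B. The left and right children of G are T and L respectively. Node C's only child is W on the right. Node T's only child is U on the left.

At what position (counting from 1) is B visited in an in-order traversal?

In-order visits the left subtree, then the node, then the right subtree.
At D: go left to F.
  At F: go left to C.
    At C: no left child.
    Visit C.
    At C: go right to W.
      At W: go left to X.
        X is a leaf — visit X.
      Visit W.
      At W: go right to Z.
        At Z: go left to M.
          M is a leaf — visit M.
        Visit Z.
        At Z: no right child.
  Visit F.
  At F: go right to B.
    B is a leaf — visit B.
Visit D.
At D: go right to G.
  At G: go left to T.
    At T: go left to U.
      U is a leaf — visit U.
    Visit T.
    At T: no right child.
  Visit G.
  At G: go right to L.
    At L: no left child.
    Visit L.
    At L: go right to H.
      H is a leaf — visit H.
Full in-order sequence: C, X, W, M, Z, F, B, D, U, T, G, L, H.

7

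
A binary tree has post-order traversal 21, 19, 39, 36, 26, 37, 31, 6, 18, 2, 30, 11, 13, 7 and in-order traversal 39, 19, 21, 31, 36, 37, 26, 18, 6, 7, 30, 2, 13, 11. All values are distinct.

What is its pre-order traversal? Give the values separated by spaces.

The last element of post-order is the root; it splits in-order into left and right subtrees.
Root 7: left subtree has 9 nodes {39, 19, 21, 31, 36, 37, 26, 18, 6}, right has 4 {30, 2, 13, 11}.
  Root 18: left subtree has 7 nodes {39, 19, 21, 31, 36, 37, 26}, right has 1 {6}.
    Root 31: left subtree has 3 nodes {39, 19, 21}, right has 3 {36, 37, 26}.
      Root 39: left subtree has 0 nodes { }, right has 2 {19, 21}.
        Root 19: left subtree has 0 nodes { }, right has 1 {21}.
      Root 37: left subtree has 1 node {36}, right has 1 {26}.
  Root 13: left subtree has 2 nodes {30, 2}, right has 1 {11}.
    Root 30: left subtree has 0 nodes { }, right has 1 {2}.

7 18 31 39 19 21 37 36 26 6 13 30 2 11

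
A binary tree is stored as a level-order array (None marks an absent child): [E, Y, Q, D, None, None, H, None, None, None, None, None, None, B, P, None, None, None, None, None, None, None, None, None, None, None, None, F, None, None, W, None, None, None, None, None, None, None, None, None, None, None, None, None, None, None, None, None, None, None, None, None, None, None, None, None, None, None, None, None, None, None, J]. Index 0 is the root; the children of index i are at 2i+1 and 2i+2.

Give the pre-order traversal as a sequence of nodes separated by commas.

E, Y, D, Q, H, B, F, P, W, J

Pre-order visits the node, then its left subtree, then its right subtree.
Visit E.
At E: go left to Y.
  Visit Y.
  At Y: go left to D.
    D is a leaf — visit D.
  At Y: no right child.
At E: go right to Q.
  Visit Q.
  At Q: no left child.
  At Q: go right to H.
    Visit H.
    At H: go left to B.
      Visit B.
      At B: go left to F.
        F is a leaf — visit F.
      At B: no right child.
    At H: go right to P.
      Visit P.
      At P: no left child.
      At P: go right to W.
        Visit W.
        At W: no left child.
        At W: go right to J.
          J is a leaf — visit J.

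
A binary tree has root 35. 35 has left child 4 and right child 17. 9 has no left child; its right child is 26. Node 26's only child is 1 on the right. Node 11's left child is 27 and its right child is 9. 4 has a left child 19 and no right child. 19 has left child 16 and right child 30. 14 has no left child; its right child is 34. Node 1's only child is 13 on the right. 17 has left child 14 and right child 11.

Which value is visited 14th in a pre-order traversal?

Pre-order visits the node, then its left subtree, then its right subtree.
Visit 35.
At 35: go left to 4.
  Visit 4.
  At 4: go left to 19.
    Visit 19.
    At 19: go left to 16.
      16 is a leaf — visit 16.
    At 19: go right to 30.
      30 is a leaf — visit 30.
  At 4: no right child.
At 35: go right to 17.
  Visit 17.
  At 17: go left to 14.
    Visit 14.
    At 14: no left child.
    At 14: go right to 34.
      34 is a leaf — visit 34.
  At 17: go right to 11.
    Visit 11.
    At 11: go left to 27.
      27 is a leaf — visit 27.
    At 11: go right to 9.
      Visit 9.
      At 9: no left child.
      At 9: go right to 26.
        Visit 26.
        At 26: no left child.
        At 26: go right to 1.
          Visit 1.
          At 1: no left child.
          At 1: go right to 13.
            13 is a leaf — visit 13.
Full pre-order sequence: 35, 4, 19, 16, 30, 17, 14, 34, 11, 27, 9, 26, 1, 13.

13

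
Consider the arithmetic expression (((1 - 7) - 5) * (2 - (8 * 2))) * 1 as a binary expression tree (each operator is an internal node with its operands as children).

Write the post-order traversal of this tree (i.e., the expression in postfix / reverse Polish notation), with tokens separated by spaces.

1 7 - 5 - 2 8 2 * - * 1 *

Post-order on an expression tree gives postfix notation: for each operator, emit left operand, right operand, then the operator.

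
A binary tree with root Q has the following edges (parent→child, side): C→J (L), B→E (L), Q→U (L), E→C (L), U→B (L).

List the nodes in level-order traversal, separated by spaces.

Q U B E C J

Level-order visits nodes level by level from the root, left to right within each level.
Level 0: Q
Level 1: U
Level 2: B
Level 3: E
Level 4: C
Level 5: J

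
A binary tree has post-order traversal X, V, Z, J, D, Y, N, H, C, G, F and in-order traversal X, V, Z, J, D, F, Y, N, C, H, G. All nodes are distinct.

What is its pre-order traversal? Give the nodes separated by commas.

The last element of post-order is the root; it splits in-order into left and right subtrees.
Root F: left subtree has 5 nodes {X, V, Z, J, D}, right has 5 {Y, N, C, H, G}.
  Root D: left subtree has 4 nodes {X, V, Z, J}, right has 0 { }.
    Root J: left subtree has 3 nodes {X, V, Z}, right has 0 { }.
      Root Z: left subtree has 2 nodes {X, V}, right has 0 { }.
        Root V: left subtree has 1 node {X}, right has 0 { }.
  Root G: left subtree has 4 nodes {Y, N, C, H}, right has 0 { }.
    Root C: left subtree has 2 nodes {Y, N}, right has 1 {H}.
      Root N: left subtree has 1 node {Y}, right has 0 { }.

F, D, J, Z, V, X, G, C, N, Y, H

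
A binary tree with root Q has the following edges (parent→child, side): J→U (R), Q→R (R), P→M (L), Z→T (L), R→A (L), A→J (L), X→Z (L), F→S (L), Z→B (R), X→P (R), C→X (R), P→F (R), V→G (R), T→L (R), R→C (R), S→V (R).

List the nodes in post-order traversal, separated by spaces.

Post-order visits the left subtree, then the right subtree, then the node.
At Q: no left child.
At Q: go right to R.
  At R: go left to A.
    At A: go left to J.
      At J: no left child.
      At J: go right to U.
        U is a leaf — visit U.
      Visit J.
    At A: no right child.
    Visit A.
  At R: go right to C.
    At C: no left child.
    At C: go right to X.
      At X: go left to Z.
        At Z: go left to T.
          At T: no left child.
          At T: go right to L.
            L is a leaf — visit L.
          Visit T.
        At Z: go right to B.
          B is a leaf — visit B.
        Visit Z.
      At X: go right to P.
        At P: go left to M.
          M is a leaf — visit M.
        At P: go right to F.
          At F: go left to S.
            At S: no left child.
            At S: go right to V.
              At V: no left child.
              At V: go right to G.
                G is a leaf — visit G.
              Visit V.
            Visit S.
          At F: no right child.
          Visit F.
        Visit P.
      Visit X.
    Visit C.
  Visit R.
Visit Q.

U J A L T B Z M G V S F P X C R Q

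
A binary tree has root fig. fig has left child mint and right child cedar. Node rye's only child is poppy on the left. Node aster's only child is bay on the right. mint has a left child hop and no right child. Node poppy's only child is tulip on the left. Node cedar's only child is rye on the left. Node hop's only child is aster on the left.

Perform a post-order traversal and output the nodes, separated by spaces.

bay aster hop mint tulip poppy rye cedar fig

Post-order visits the left subtree, then the right subtree, then the node.
At fig: go left to mint.
  At mint: go left to hop.
    At hop: go left to aster.
      At aster: no left child.
      At aster: go right to bay.
        bay is a leaf — visit bay.
      Visit aster.
    At hop: no right child.
    Visit hop.
  At mint: no right child.
  Visit mint.
At fig: go right to cedar.
  At cedar: go left to rye.
    At rye: go left to poppy.
      At poppy: go left to tulip.
        tulip is a leaf — visit tulip.
      At poppy: no right child.
      Visit poppy.
    At rye: no right child.
    Visit rye.
  At cedar: no right child.
  Visit cedar.
Visit fig.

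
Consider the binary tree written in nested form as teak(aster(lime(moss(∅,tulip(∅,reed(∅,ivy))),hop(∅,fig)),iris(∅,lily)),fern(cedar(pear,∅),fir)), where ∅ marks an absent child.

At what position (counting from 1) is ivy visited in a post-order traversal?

Post-order visits the left subtree, then the right subtree, then the node.
At teak: go left to aster.
  At aster: go left to lime.
    At lime: go left to moss.
      At moss: no left child.
      At moss: go right to tulip.
        At tulip: no left child.
        At tulip: go right to reed.
          At reed: no left child.
          At reed: go right to ivy.
            ivy is a leaf — visit ivy.
          Visit reed.
        Visit tulip.
      Visit moss.
    At lime: go right to hop.
      At hop: no left child.
      At hop: go right to fig.
        fig is a leaf — visit fig.
      Visit hop.
    Visit lime.
  At aster: go right to iris.
    At iris: no left child.
    At iris: go right to lily.
      lily is a leaf — visit lily.
    Visit iris.
  Visit aster.
At teak: go right to fern.
  At fern: go left to cedar.
    At cedar: go left to pear.
      pear is a leaf — visit pear.
    At cedar: no right child.
    Visit cedar.
  At fern: go right to fir.
    fir is a leaf — visit fir.
  Visit fern.
Visit teak.
Full post-order sequence: ivy, reed, tulip, moss, fig, hop, lime, lily, iris, aster, pear, cedar, fir, fern, teak.

1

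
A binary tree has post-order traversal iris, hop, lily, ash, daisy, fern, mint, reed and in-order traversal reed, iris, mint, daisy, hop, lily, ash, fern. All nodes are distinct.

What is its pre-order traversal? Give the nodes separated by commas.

The last element of post-order is the root; it splits in-order into left and right subtrees.
Root reed: left subtree has 0 nodes { }, right has 7 {iris, mint, daisy, hop, lily, ash, fern}.
  Root mint: left subtree has 1 node {iris}, right has 5 {daisy, hop, lily, ash, fern}.
    Root fern: left subtree has 4 nodes {daisy, hop, lily, ash}, right has 0 { }.
      Root daisy: left subtree has 0 nodes { }, right has 3 {hop, lily, ash}.
        Root ash: left subtree has 2 nodes {hop, lily}, right has 0 { }.
          Root lily: left subtree has 1 node {hop}, right has 0 { }.

reed, mint, iris, fern, daisy, ash, lily, hop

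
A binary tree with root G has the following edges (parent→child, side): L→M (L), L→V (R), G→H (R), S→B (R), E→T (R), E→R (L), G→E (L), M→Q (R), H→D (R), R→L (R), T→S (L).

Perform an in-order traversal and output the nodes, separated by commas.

In-order visits the left subtree, then the node, then the right subtree.
At G: go left to E.
  At E: go left to R.
    At R: no left child.
    Visit R.
    At R: go right to L.
      At L: go left to M.
        At M: no left child.
        Visit M.
        At M: go right to Q.
          Q is a leaf — visit Q.
      Visit L.
      At L: go right to V.
        V is a leaf — visit V.
  Visit E.
  At E: go right to T.
    At T: go left to S.
      At S: no left child.
      Visit S.
      At S: go right to B.
        B is a leaf — visit B.
    Visit T.
    At T: no right child.
Visit G.
At G: go right to H.
  At H: no left child.
  Visit H.
  At H: go right to D.
    D is a leaf — visit D.

R, M, Q, L, V, E, S, B, T, G, H, D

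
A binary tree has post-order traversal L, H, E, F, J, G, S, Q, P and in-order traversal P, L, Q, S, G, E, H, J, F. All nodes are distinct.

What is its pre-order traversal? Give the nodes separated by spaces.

P Q L S G J E H F

The last element of post-order is the root; it splits in-order into left and right subtrees.
Root P: left subtree has 0 nodes { }, right has 8 {L, Q, S, G, E, H, J, F}.
  Root Q: left subtree has 1 node {L}, right has 6 {S, G, E, H, J, F}.
    Root S: left subtree has 0 nodes { }, right has 5 {G, E, H, J, F}.
      Root G: left subtree has 0 nodes { }, right has 4 {E, H, J, F}.
        Root J: left subtree has 2 nodes {E, H}, right has 1 {F}.
          Root E: left subtree has 0 nodes { }, right has 1 {H}.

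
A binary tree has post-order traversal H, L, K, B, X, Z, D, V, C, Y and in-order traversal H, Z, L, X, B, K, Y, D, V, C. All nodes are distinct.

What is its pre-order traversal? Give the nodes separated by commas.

The last element of post-order is the root; it splits in-order into left and right subtrees.
Root Y: left subtree has 6 nodes {H, Z, L, X, B, K}, right has 3 {D, V, C}.
  Root Z: left subtree has 1 node {H}, right has 4 {L, X, B, K}.
    Root X: left subtree has 1 node {L}, right has 2 {B, K}.
      Root B: left subtree has 0 nodes { }, right has 1 {K}.
  Root C: left subtree has 2 nodes {D, V}, right has 0 { }.
    Root V: left subtree has 1 node {D}, right has 0 { }.

Y, Z, H, X, L, B, K, C, V, D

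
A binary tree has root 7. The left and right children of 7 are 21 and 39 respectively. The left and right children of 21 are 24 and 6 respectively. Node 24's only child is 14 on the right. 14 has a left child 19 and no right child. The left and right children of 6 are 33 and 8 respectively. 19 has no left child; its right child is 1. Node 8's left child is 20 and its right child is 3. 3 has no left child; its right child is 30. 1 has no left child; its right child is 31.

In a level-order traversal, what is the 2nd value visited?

Level-order visits nodes level by level from the root, left to right within each level.
Level 0: 7
Level 1: 21, 39
Level 2: 24, 6
Level 3: 14, 33, 8
Level 4: 19, 20, 3
Level 5: 1, 30
Level 6: 31
Full level-order sequence: 7, 21, 39, 24, 6, 14, 33, 8, 19, 20, 3, 1, 30, 31.

21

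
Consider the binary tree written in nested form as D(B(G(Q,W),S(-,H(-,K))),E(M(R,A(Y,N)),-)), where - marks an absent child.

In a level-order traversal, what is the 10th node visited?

Level-order visits nodes level by level from the root, left to right within each level.
Level 0: D
Level 1: B, E
Level 2: G, S, M
Level 3: Q, W, H, R, A
Level 4: K, Y, N
Full level-order sequence: D, B, E, G, S, M, Q, W, H, R, A, K, Y, N.

R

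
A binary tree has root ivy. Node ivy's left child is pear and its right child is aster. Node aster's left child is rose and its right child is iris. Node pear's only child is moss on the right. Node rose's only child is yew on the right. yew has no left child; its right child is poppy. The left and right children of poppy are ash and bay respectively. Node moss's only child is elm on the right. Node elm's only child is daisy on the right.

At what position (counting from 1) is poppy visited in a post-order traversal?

7

Post-order visits the left subtree, then the right subtree, then the node.
At ivy: go left to pear.
  At pear: no left child.
  At pear: go right to moss.
    At moss: no left child.
    At moss: go right to elm.
      At elm: no left child.
      At elm: go right to daisy.
        daisy is a leaf — visit daisy.
      Visit elm.
    Visit moss.
  Visit pear.
At ivy: go right to aster.
  At aster: go left to rose.
    At rose: no left child.
    At rose: go right to yew.
      At yew: no left child.
      At yew: go right to poppy.
        At poppy: go left to ash.
          ash is a leaf — visit ash.
        At poppy: go right to bay.
          bay is a leaf — visit bay.
        Visit poppy.
      Visit yew.
    Visit rose.
  At aster: go right to iris.
    iris is a leaf — visit iris.
  Visit aster.
Visit ivy.
Full post-order sequence: daisy, elm, moss, pear, ash, bay, poppy, yew, rose, iris, aster, ivy.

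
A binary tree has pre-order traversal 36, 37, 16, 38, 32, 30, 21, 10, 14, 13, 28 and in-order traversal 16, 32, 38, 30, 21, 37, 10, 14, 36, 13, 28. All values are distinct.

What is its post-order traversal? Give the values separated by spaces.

The first element of pre-order is the root; it splits in-order into left and right subtrees.
Root 36: left subtree has 8 nodes {16, 32, 38, 30, 21, 37, 10, 14}, right has 2 {13, 28}.
  Root 37: left subtree has 5 nodes {16, 32, 38, 30, 21}, right has 2 {10, 14}.
    Root 16: left subtree has 0 nodes { }, right has 4 {32, 38, 30, 21}.
      Root 38: left subtree has 1 node {32}, right has 2 {30, 21}.
        Root 30: left subtree has 0 nodes { }, right has 1 {21}.
    Root 10: left subtree has 0 nodes { }, right has 1 {14}.
  Root 13: left subtree has 0 nodes { }, right has 1 {28}.

32 21 30 38 16 14 10 37 28 13 36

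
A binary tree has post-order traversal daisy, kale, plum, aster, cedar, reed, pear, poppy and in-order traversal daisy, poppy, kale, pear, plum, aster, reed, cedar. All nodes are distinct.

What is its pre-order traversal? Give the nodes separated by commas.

poppy, daisy, pear, kale, reed, aster, plum, cedar

The last element of post-order is the root; it splits in-order into left and right subtrees.
Root poppy: left subtree has 1 node {daisy}, right has 6 {kale, pear, plum, aster, reed, cedar}.
  Root pear: left subtree has 1 node {kale}, right has 4 {plum, aster, reed, cedar}.
    Root reed: left subtree has 2 nodes {plum, aster}, right has 1 {cedar}.
      Root aster: left subtree has 1 node {plum}, right has 0 { }.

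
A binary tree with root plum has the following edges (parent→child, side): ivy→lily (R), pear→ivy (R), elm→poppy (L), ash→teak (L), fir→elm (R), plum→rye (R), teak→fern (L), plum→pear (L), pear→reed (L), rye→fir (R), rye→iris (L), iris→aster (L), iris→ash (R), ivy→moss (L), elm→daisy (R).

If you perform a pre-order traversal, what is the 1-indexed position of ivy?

4

Pre-order visits the node, then its left subtree, then its right subtree.
Visit plum.
At plum: go left to pear.
  Visit pear.
  At pear: go left to reed.
    reed is a leaf — visit reed.
  At pear: go right to ivy.
    Visit ivy.
    At ivy: go left to moss.
      moss is a leaf — visit moss.
    At ivy: go right to lily.
      lily is a leaf — visit lily.
At plum: go right to rye.
  Visit rye.
  At rye: go left to iris.
    Visit iris.
    At iris: go left to aster.
      aster is a leaf — visit aster.
    At iris: go right to ash.
      Visit ash.
      At ash: go left to teak.
        Visit teak.
        At teak: go left to fern.
          fern is a leaf — visit fern.
        At teak: no right child.
      At ash: no right child.
  At rye: go right to fir.
    Visit fir.
    At fir: no left child.
    At fir: go right to elm.
      Visit elm.
      At elm: go left to poppy.
        poppy is a leaf — visit poppy.
      At elm: go right to daisy.
        daisy is a leaf — visit daisy.
Full pre-order sequence: plum, pear, reed, ivy, moss, lily, rye, iris, aster, ash, teak, fern, fir, elm, poppy, daisy.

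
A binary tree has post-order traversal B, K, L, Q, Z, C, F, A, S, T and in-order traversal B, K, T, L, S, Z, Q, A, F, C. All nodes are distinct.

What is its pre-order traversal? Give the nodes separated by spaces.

The last element of post-order is the root; it splits in-order into left and right subtrees.
Root T: left subtree has 2 nodes {B, K}, right has 7 {L, S, Z, Q, A, F, C}.
  Root K: left subtree has 1 node {B}, right has 0 { }.
  Root S: left subtree has 1 node {L}, right has 5 {Z, Q, A, F, C}.
    Root A: left subtree has 2 nodes {Z, Q}, right has 2 {F, C}.
      Root Z: left subtree has 0 nodes { }, right has 1 {Q}.
      Root F: left subtree has 0 nodes { }, right has 1 {C}.

T K B S L A Z Q F C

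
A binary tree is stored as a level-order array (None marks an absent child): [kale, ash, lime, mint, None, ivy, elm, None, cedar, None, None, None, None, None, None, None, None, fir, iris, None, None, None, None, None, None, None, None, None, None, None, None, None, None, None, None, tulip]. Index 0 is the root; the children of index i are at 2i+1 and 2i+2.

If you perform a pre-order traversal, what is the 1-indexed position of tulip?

Pre-order visits the node, then its left subtree, then its right subtree.
Visit kale.
At kale: go left to ash.
  Visit ash.
  At ash: go left to mint.
    Visit mint.
    At mint: no left child.
    At mint: go right to cedar.
      Visit cedar.
      At cedar: go left to fir.
        Visit fir.
        At fir: go left to tulip.
          tulip is a leaf — visit tulip.
        At fir: no right child.
      At cedar: go right to iris.
        iris is a leaf — visit iris.
  At ash: no right child.
At kale: go right to lime.
  Visit lime.
  At lime: go left to ivy.
    ivy is a leaf — visit ivy.
  At lime: go right to elm.
    elm is a leaf — visit elm.
Full pre-order sequence: kale, ash, mint, cedar, fir, tulip, iris, lime, ivy, elm.

6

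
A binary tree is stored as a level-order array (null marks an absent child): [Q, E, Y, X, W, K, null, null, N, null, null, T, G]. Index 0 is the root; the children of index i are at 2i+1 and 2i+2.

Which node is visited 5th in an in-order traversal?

Q

In-order visits the left subtree, then the node, then the right subtree.
At Q: go left to E.
  At E: go left to X.
    At X: no left child.
    Visit X.
    At X: go right to N.
      N is a leaf — visit N.
  Visit E.
  At E: go right to W.
    W is a leaf — visit W.
Visit Q.
At Q: go right to Y.
  At Y: go left to K.
    At K: go left to T.
      T is a leaf — visit T.
    Visit K.
    At K: go right to G.
      G is a leaf — visit G.
  Visit Y.
  At Y: no right child.
Full in-order sequence: X, N, E, W, Q, T, K, G, Y.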